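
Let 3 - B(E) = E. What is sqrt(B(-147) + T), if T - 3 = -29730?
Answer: I*sqrt(29577) ≈ 171.98*I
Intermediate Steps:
T = -29727 (T = 3 - 29730 = -29727)
B(E) = 3 - E
sqrt(B(-147) + T) = sqrt((3 - 1*(-147)) - 29727) = sqrt((3 + 147) - 29727) = sqrt(150 - 29727) = sqrt(-29577) = I*sqrt(29577)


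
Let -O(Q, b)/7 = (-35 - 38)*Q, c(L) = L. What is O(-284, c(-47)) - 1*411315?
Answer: -556439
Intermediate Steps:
O(Q, b) = 511*Q (O(Q, b) = -7*(-35 - 38)*Q = -(-511)*Q = 511*Q)
O(-284, c(-47)) - 1*411315 = 511*(-284) - 1*411315 = -145124 - 411315 = -556439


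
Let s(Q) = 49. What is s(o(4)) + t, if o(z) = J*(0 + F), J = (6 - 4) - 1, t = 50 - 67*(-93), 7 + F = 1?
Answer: 6330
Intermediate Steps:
F = -6 (F = -7 + 1 = -6)
t = 6281 (t = 50 + 6231 = 6281)
J = 1 (J = 2 - 1 = 1)
o(z) = -6 (o(z) = 1*(0 - 6) = 1*(-6) = -6)
s(o(4)) + t = 49 + 6281 = 6330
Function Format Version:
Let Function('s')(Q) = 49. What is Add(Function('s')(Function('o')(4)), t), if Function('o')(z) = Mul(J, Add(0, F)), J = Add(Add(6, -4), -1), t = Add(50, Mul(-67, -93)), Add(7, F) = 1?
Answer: 6330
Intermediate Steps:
F = -6 (F = Add(-7, 1) = -6)
t = 6281 (t = Add(50, 6231) = 6281)
J = 1 (J = Add(2, -1) = 1)
Function('o')(z) = -6 (Function('o')(z) = Mul(1, Add(0, -6)) = Mul(1, -6) = -6)
Add(Function('s')(Function('o')(4)), t) = Add(49, 6281) = 6330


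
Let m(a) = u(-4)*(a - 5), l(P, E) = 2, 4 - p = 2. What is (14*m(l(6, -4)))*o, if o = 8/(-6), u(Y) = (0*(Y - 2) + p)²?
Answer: 224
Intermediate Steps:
p = 2 (p = 4 - 1*2 = 4 - 2 = 2)
u(Y) = 4 (u(Y) = (0*(Y - 2) + 2)² = (0*(-2 + Y) + 2)² = (0 + 2)² = 2² = 4)
o = -4/3 (o = 8*(-⅙) = -4/3 ≈ -1.3333)
m(a) = -20 + 4*a (m(a) = 4*(a - 5) = 4*(-5 + a) = -20 + 4*a)
(14*m(l(6, -4)))*o = (14*(-20 + 4*2))*(-4/3) = (14*(-20 + 8))*(-4/3) = (14*(-12))*(-4/3) = -168*(-4/3) = 224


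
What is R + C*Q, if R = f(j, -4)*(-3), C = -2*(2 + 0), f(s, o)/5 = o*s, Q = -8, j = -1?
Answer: -28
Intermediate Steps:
f(s, o) = 5*o*s (f(s, o) = 5*(o*s) = 5*o*s)
C = -4 (C = -2*2 = -4)
R = -60 (R = (5*(-4)*(-1))*(-3) = 20*(-3) = -60)
R + C*Q = -60 - 4*(-8) = -60 + 32 = -28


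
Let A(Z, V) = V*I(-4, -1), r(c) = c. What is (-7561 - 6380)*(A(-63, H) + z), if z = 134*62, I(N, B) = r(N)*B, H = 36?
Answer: -117829332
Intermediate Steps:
I(N, B) = B*N (I(N, B) = N*B = B*N)
A(Z, V) = 4*V (A(Z, V) = V*(-1*(-4)) = V*4 = 4*V)
z = 8308
(-7561 - 6380)*(A(-63, H) + z) = (-7561 - 6380)*(4*36 + 8308) = -13941*(144 + 8308) = -13941*8452 = -117829332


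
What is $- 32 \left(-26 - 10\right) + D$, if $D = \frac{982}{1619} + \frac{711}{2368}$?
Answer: $\frac{4420004869}{3833792} \approx 1152.9$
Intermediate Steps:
$D = \frac{3476485}{3833792}$ ($D = 982 \cdot \frac{1}{1619} + 711 \cdot \frac{1}{2368} = \frac{982}{1619} + \frac{711}{2368} = \frac{3476485}{3833792} \approx 0.9068$)
$- 32 \left(-26 - 10\right) + D = - 32 \left(-26 - 10\right) + \frac{3476485}{3833792} = \left(-32\right) \left(-36\right) + \frac{3476485}{3833792} = 1152 + \frac{3476485}{3833792} = \frac{4420004869}{3833792}$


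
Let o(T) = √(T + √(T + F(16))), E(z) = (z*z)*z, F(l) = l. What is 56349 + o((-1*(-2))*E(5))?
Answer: 56349 + √(250 + √266) ≈ 56365.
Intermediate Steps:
E(z) = z³ (E(z) = z²*z = z³)
o(T) = √(T + √(16 + T)) (o(T) = √(T + √(T + 16)) = √(T + √(16 + T)))
56349 + o((-1*(-2))*E(5)) = 56349 + √(-1*(-2)*5³ + √(16 - 1*(-2)*5³)) = 56349 + √(2*125 + √(16 + 2*125)) = 56349 + √(250 + √(16 + 250)) = 56349 + √(250 + √266)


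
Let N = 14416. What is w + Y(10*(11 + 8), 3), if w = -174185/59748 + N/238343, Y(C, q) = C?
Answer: 2665043888873/14240517564 ≈ 187.15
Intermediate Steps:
w = -40654448287/14240517564 (w = -174185/59748 + 14416/238343 = -40654448287/14240517564 ≈ -2.8548)
w + Y(10*(11 + 8), 3) = -40654448287/14240517564 + 10*(11 + 8) = -40654448287/14240517564 + 10*19 = -40654448287/14240517564 + 190 = 2665043888873/14240517564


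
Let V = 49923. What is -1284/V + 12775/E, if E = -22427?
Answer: -222187531/373207707 ≈ -0.59535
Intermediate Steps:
-1284/V + 12775/E = -1284/49923 + 12775/(-22427) = -1284*1/49923 + 12775*(-1/22427) = -428/16641 - 12775/22427 = -222187531/373207707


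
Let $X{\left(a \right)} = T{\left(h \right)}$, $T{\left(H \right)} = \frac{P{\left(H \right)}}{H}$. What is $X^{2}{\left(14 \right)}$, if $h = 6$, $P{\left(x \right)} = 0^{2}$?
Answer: $0$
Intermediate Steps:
$P{\left(x \right)} = 0$
$T{\left(H \right)} = 0$ ($T{\left(H \right)} = \frac{0}{H} = 0$)
$X{\left(a \right)} = 0$
$X^{2}{\left(14 \right)} = 0^{2} = 0$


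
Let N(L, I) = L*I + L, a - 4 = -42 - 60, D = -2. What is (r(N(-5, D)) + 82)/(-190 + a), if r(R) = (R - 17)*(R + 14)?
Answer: 73/144 ≈ 0.50694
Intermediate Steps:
a = -98 (a = 4 + (-42 - 60) = 4 - 102 = -98)
N(L, I) = L + I*L (N(L, I) = I*L + L = L + I*L)
r(R) = (-17 + R)*(14 + R)
(r(N(-5, D)) + 82)/(-190 + a) = ((-238 + (-5*(1 - 2))² - (-15)*(1 - 2)) + 82)/(-190 - 98) = ((-238 + (-5*(-1))² - (-15)*(-1)) + 82)/(-288) = ((-238 + 5² - 3*5) + 82)*(-1/288) = ((-238 + 25 - 15) + 82)*(-1/288) = (-228 + 82)*(-1/288) = -146*(-1/288) = 73/144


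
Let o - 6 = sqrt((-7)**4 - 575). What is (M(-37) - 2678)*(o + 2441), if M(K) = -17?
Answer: -6594665 - 2695*sqrt(1826) ≈ -6.7098e+6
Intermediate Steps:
o = 6 + sqrt(1826) (o = 6 + sqrt((-7)**4 - 575) = 6 + sqrt(2401 - 575) = 6 + sqrt(1826) ≈ 48.732)
(M(-37) - 2678)*(o + 2441) = (-17 - 2678)*((6 + sqrt(1826)) + 2441) = -2695*(2447 + sqrt(1826)) = -6594665 - 2695*sqrt(1826)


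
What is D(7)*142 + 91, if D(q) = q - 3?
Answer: 659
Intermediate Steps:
D(q) = -3 + q
D(7)*142 + 91 = (-3 + 7)*142 + 91 = 4*142 + 91 = 568 + 91 = 659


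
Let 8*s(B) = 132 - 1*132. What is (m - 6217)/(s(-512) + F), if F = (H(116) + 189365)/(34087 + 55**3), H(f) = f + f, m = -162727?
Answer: -33866852128/189597 ≈ -1.7863e+5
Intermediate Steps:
H(f) = 2*f
s(B) = 0 (s(B) = (132 - 1*132)/8 = (132 - 132)/8 = (1/8)*0 = 0)
F = 189597/200462 (F = (2*116 + 189365)/(34087 + 55**3) = (232 + 189365)/(34087 + 166375) = 189597/200462 ≈ 0.94580)
(m - 6217)/(s(-512) + F) = (-162727 - 6217)/(0 + 189597/200462) = -168944/189597/200462 = -168944*200462/189597 = -33866852128/189597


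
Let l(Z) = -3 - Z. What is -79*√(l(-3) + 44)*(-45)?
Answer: 7110*√11 ≈ 23581.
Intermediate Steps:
-79*√(l(-3) + 44)*(-45) = -79*√((-3 - 1*(-3)) + 44)*(-45) = -79*√((-3 + 3) + 44)*(-45) = -79*√(0 + 44)*(-45) = -158*√11*(-45) = 7110*√11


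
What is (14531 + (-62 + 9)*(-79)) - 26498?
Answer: -7780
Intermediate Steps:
(14531 + (-62 + 9)*(-79)) - 26498 = (14531 - 53*(-79)) - 26498 = (14531 + 4187) - 26498 = 18718 - 26498 = -7780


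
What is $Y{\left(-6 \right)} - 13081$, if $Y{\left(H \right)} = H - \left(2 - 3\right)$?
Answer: $-13086$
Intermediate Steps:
$Y{\left(H \right)} = 1 + H$ ($Y{\left(H \right)} = H - -1 = H + 1 = 1 + H$)
$Y{\left(-6 \right)} - 13081 = \left(1 - 6\right) - 13081 = -5 - 13081 = -13086$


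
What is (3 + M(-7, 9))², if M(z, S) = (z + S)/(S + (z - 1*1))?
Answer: 25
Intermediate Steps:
M(z, S) = (S + z)/(-1 + S + z) (M(z, S) = (S + z)/(S + (z - 1)) = (S + z)/(S + (-1 + z)) = (S + z)/(-1 + S + z))
(3 + M(-7, 9))² = (3 + (9 - 7)/(-1 + 9 - 7))² = (3 + 2/1)² = (3 + 1*2)² = (3 + 2)² = 5² = 25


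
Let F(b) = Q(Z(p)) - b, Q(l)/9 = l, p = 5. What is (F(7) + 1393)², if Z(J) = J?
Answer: 2047761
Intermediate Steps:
Q(l) = 9*l
F(b) = 45 - b (F(b) = 9*5 - b = 45 - b)
(F(7) + 1393)² = ((45 - 1*7) + 1393)² = ((45 - 7) + 1393)² = (38 + 1393)² = 1431² = 2047761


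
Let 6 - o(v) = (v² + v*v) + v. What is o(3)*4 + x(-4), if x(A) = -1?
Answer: -61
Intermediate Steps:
o(v) = 6 - v - 2*v² (o(v) = 6 - ((v² + v*v) + v) = 6 - ((v² + v²) + v) = 6 - (2*v² + v) = 6 - (v + 2*v²) = 6 + (-v - 2*v²) = 6 - v - 2*v²)
o(3)*4 + x(-4) = (6 - 1*3 - 2*3²)*4 - 1 = (6 - 3 - 2*9)*4 - 1 = (6 - 3 - 18)*4 - 1 = -15*4 - 1 = -60 - 1 = -61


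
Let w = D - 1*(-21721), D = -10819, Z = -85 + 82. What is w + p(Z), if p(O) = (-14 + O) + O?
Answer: 10882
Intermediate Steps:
Z = -3
p(O) = -14 + 2*O
w = 10902 (w = -10819 - 1*(-21721) = -10819 + 21721 = 10902)
w + p(Z) = 10902 + (-14 + 2*(-3)) = 10902 + (-14 - 6) = 10902 - 20 = 10882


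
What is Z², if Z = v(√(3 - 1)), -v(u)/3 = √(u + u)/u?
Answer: 9*√2 ≈ 12.728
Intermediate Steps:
v(u) = -3*√2/√u (v(u) = -3*√(u + u)/u = -3*√(2*u)/u = -3*√2*√u/u = -3*√2/√u)
Z = -3*2^(¼) (Z = -3*√2/√(√(3 - 1)) = -3*√2/√(√2) = -3*√2*2^(¾)/2 = -3*2^(¼) ≈ -3.5676)
Z² = (-3*2^(¼))² = 9*√2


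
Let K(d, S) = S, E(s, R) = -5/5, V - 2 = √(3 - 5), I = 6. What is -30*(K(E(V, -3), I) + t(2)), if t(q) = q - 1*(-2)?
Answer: -300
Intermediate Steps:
t(q) = 2 + q (t(q) = q + 2 = 2 + q)
V = 2 + I*√2 (V = 2 + √(3 - 5) = 2 + √(-2) = 2 + I*√2 ≈ 2.0 + 1.4142*I)
E(s, R) = -1 (E(s, R) = -5*⅕ = -1)
-30*(K(E(V, -3), I) + t(2)) = -30*(6 + (2 + 2)) = -30*(6 + 4) = -30*10 = -300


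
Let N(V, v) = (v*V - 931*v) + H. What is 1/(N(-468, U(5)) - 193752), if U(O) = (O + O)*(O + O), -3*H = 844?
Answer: -3/1001800 ≈ -2.9946e-6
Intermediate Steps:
H = -844/3 (H = -⅓*844 = -844/3 ≈ -281.33)
U(O) = 4*O² (U(O) = (2*O)*(2*O) = 4*O²)
N(V, v) = -844/3 - 931*v + V*v (N(V, v) = (v*V - 931*v) - 844/3 = (V*v - 931*v) - 844/3 = (-931*v + V*v) - 844/3 = -844/3 - 931*v + V*v)
1/(N(-468, U(5)) - 193752) = 1/((-844/3 - 3724*5² - 1872*5²) - 193752) = 1/((-844/3 - 3724*25 - 1872*25) - 193752) = 1/((-844/3 - 931*100 - 468*100) - 193752) = 1/((-844/3 - 93100 - 46800) - 193752) = 1/(-420544/3 - 193752) = 1/(-1001800/3) = -3/1001800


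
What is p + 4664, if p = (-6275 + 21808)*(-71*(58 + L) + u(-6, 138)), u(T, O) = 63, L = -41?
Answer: -17765088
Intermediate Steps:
p = -17769752 (p = (-6275 + 21808)*(-71*(58 - 41) + 63) = 15533*(-71*17 + 63) = 15533*(-1207 + 63) = 15533*(-1144) = -17769752)
p + 4664 = -17769752 + 4664 = -17765088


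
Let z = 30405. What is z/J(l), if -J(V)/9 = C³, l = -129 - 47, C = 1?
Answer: -10135/3 ≈ -3378.3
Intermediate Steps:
l = -176
J(V) = -9 (J(V) = -9*1³ = -9*1 = -9)
z/J(l) = 30405/(-9) = 30405*(-⅑) = -10135/3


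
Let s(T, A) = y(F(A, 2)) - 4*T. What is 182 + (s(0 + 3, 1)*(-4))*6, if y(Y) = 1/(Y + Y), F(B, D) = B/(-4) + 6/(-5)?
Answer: 13870/29 ≈ 478.28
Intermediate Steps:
F(B, D) = -6/5 - B/4 (F(B, D) = B*(-¼) + 6*(-⅕) = -B/4 - 6/5 = -6/5 - B/4)
y(Y) = 1/(2*Y)
s(T, A) = 1/(2*(-6/5 - A/4)) - 4*T
182 + (s(0 + 3, 1)*(-4))*6 = 182 + ((2*(-5 - 2*(0 + 3)*(24 + 5*1))/(24 + 5*1))*(-4))*6 = 182 + ((2*(-5 - 2*3*(24 + 5))/(24 + 5))*(-4))*6 = 182 + ((2*(-5 - 2*3*29)/29)*(-4))*6 = 182 + ((2*(1/29)*(-5 - 174))*(-4))*6 = 182 + ((2*(1/29)*(-179))*(-4))*6 = 182 - 358/29*(-4)*6 = 182 + (1432/29)*6 = 182 + 8592/29 = 13870/29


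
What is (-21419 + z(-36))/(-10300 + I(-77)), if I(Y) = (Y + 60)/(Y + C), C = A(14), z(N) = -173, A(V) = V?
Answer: 1360296/648883 ≈ 2.0964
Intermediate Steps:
C = 14
I(Y) = (60 + Y)/(14 + Y) (I(Y) = (Y + 60)/(Y + 14) = (60 + Y)/(14 + Y))
(-21419 + z(-36))/(-10300 + I(-77)) = (-21419 - 173)/(-10300 + (60 - 77)/(14 - 77)) = -21592/(-10300 - 17/(-63)) = -21592/(-10300 - 1/63*(-17)) = -21592/(-10300 + 17/63) = -21592/(-648883/63) = -21592*(-63/648883) = 1360296/648883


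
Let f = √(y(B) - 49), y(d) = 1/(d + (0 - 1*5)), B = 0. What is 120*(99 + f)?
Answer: 11880 + 24*I*√1230 ≈ 11880.0 + 841.71*I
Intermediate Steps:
y(d) = 1/(-5 + d) (y(d) = 1/(d + (0 - 5)) = 1/(d - 5) = 1/(-5 + d))
f = I*√1230/5 (f = √(1/(-5 + 0) - 49) = √(1/(-5) - 49) = √(-⅕ - 49) = √(-246/5) = I*√1230/5 ≈ 7.0143*I)
120*(99 + f) = 120*(99 + I*√1230/5) = 11880 + 24*I*√1230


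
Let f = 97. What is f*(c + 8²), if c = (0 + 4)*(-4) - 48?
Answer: 0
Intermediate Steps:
c = -64 (c = 4*(-4) - 48 = -16 - 48 = -64)
f*(c + 8²) = 97*(-64 + 8²) = 97*(-64 + 64) = 97*0 = 0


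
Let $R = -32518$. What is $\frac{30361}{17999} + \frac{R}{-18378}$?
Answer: $\frac{571632970}{165392811} \approx 3.4562$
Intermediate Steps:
$\frac{30361}{17999} + \frac{R}{-18378} = \frac{30361}{17999} - \frac{32518}{-18378} = 30361 \cdot \frac{1}{17999} - - \frac{16259}{9189} = \frac{30361}{17999} + \frac{16259}{9189} = \frac{571632970}{165392811}$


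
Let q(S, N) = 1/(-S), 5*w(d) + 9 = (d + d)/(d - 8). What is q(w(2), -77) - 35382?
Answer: -1026063/29 ≈ -35382.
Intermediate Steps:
w(d) = -9/5 + 2*d/(5*(-8 + d)) (w(d) = -9/5 + ((d + d)/(d - 8))/5 = -9/5 + ((2*d)/(-8 + d))/5 = -9/5 + (2*d/(-8 + d))/5 = -9/5 + 2*d/(5*(-8 + d)))
q(S, N) = -1/S
q(w(2), -77) - 35382 = -1/((72 - 7*2)/(5*(-8 + 2))) - 35382 = -1/((⅕)*(72 - 14)/(-6)) - 35382 = -1/((⅕)*(-⅙)*58) - 35382 = -1/(-29/15) - 35382 = -1*(-15/29) - 35382 = 15/29 - 35382 = -1026063/29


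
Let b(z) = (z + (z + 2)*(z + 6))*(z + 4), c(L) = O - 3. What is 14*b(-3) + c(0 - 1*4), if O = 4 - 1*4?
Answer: -87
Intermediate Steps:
O = 0 (O = 4 - 4 = 0)
c(L) = -3 (c(L) = 0 - 3 = -3)
b(z) = (4 + z)*(z + (2 + z)*(6 + z)) (b(z) = (z + (2 + z)*(6 + z))*(4 + z) = (4 + z)*(z + (2 + z)*(6 + z)))
14*b(-3) + c(0 - 1*4) = 14*(48 + (-3)³ + 13*(-3)² + 48*(-3)) - 3 = 14*(48 - 27 + 13*9 - 144) - 3 = 14*(48 - 27 + 117 - 144) - 3 = 14*(-6) - 3 = -84 - 3 = -87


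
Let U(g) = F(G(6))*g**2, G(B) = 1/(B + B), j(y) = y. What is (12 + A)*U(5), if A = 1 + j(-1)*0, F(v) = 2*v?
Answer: 325/6 ≈ 54.167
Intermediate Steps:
G(B) = 1/(2*B)
A = 1 (A = 1 - 1*0 = 1 + 0 = 1)
U(g) = g**2/6 (U(g) = (2*((1/2)/6))*g**2 = (2*((1/2)*(1/6)))*g**2 = (2*(1/12))*g**2 = g**2/6)
(12 + A)*U(5) = (12 + 1)*((1/6)*5**2) = 13*((1/6)*25) = 13*(25/6) = 325/6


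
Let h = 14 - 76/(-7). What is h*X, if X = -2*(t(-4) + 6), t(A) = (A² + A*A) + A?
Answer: -11832/7 ≈ -1690.3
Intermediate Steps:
t(A) = A + 2*A² (t(A) = (A² + A²) + A = 2*A² + A = A + 2*A²)
h = 174/7 (h = 14 - 76*(-1)/7 = 14 - 1*(-76/7) = 14 + 76/7 = 174/7 ≈ 24.857)
X = -68 (X = -2*(-4*(1 + 2*(-4)) + 6) = -2*(-4*(1 - 8) + 6) = -2*(-4*(-7) + 6) = -2*(28 + 6) = -2*34 = -68)
h*X = (174/7)*(-68) = -11832/7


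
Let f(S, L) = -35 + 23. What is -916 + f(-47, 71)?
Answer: -928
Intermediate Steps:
f(S, L) = -12
-916 + f(-47, 71) = -916 - 12 = -928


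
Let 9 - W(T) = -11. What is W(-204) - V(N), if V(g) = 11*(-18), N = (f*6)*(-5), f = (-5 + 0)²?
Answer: 218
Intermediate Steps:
f = 25 (f = (-5)² = 25)
W(T) = 20 (W(T) = 9 - 1*(-11) = 9 + 11 = 20)
N = -750 (N = (25*6)*(-5) = 150*(-5) = -750)
V(g) = -198
W(-204) - V(N) = 20 - 1*(-198) = 20 + 198 = 218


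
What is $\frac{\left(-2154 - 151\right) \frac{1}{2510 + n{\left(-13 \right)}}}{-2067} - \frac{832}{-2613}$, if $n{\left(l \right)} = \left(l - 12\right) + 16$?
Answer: $\frac{110438531}{346360989} \approx 0.31885$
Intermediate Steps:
$n{\left(l \right)} = 4 + l$ ($n{\left(l \right)} = \left(-12 + l\right) + 16 = 4 + l$)
$\frac{\left(-2154 - 151\right) \frac{1}{2510 + n{\left(-13 \right)}}}{-2067} - \frac{832}{-2613} = \frac{\left(-2154 - 151\right) \frac{1}{2510 + \left(4 - 13\right)}}{-2067} - \frac{832}{-2613} = - \frac{2305}{2510 - 9} \left(- \frac{1}{2067}\right) - - \frac{64}{201} = - \frac{2305}{2501} \left(- \frac{1}{2067}\right) + \frac{64}{201} = \left(-2305\right) \frac{1}{2501} \left(- \frac{1}{2067}\right) + \frac{64}{201} = \left(- \frac{2305}{2501}\right) \left(- \frac{1}{2067}\right) + \frac{64}{201} = \frac{2305}{5169567} + \frac{64}{201} = \frac{110438531}{346360989}$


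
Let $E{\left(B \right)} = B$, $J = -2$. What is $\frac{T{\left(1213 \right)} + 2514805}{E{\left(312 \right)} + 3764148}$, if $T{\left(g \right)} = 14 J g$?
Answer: $\frac{826947}{1254820} \approx 0.65902$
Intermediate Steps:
$T{\left(g \right)} = - 28 g$ ($T{\left(g \right)} = 14 \left(-2\right) g = - 28 g$)
$\frac{T{\left(1213 \right)} + 2514805}{E{\left(312 \right)} + 3764148} = \frac{\left(-28\right) 1213 + 2514805}{312 + 3764148} = \frac{-33964 + 2514805}{3764460} = 2480841 \cdot \frac{1}{3764460} = \frac{826947}{1254820}$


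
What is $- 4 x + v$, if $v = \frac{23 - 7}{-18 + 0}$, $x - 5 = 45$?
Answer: $- \frac{1808}{9} \approx -200.89$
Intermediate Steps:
$x = 50$ ($x = 5 + 45 = 50$)
$v = - \frac{8}{9}$ ($v = \frac{16}{-18} = 16 \left(- \frac{1}{18}\right) = - \frac{8}{9} \approx -0.88889$)
$- 4 x + v = \left(-4\right) 50 - \frac{8}{9} = -200 - \frac{8}{9} = - \frac{1808}{9}$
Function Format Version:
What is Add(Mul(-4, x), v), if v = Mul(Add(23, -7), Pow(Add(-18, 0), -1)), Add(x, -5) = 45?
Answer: Rational(-1808, 9) ≈ -200.89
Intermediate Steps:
x = 50 (x = Add(5, 45) = 50)
v = Rational(-8, 9) (v = Mul(16, Pow(-18, -1)) = Mul(16, Rational(-1, 18)) = Rational(-8, 9) ≈ -0.88889)
Add(Mul(-4, x), v) = Add(Mul(-4, 50), Rational(-8, 9)) = Add(-200, Rational(-8, 9)) = Rational(-1808, 9)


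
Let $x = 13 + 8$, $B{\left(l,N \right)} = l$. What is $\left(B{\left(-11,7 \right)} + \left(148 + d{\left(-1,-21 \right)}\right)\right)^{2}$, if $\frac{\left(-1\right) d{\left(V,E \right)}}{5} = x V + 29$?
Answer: $9409$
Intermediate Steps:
$x = 21$
$d{\left(V,E \right)} = -145 - 105 V$ ($d{\left(V,E \right)} = - 5 \left(21 V + 29\right) = - 5 \left(29 + 21 V\right) = -145 - 105 V$)
$\left(B{\left(-11,7 \right)} + \left(148 + d{\left(-1,-21 \right)}\right)\right)^{2} = \left(-11 + \left(148 - 40\right)\right)^{2} = \left(-11 + 108\right)^{2} = 97^{2} = 9409$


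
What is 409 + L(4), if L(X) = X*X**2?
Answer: 473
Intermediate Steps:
L(X) = X**3
409 + L(4) = 409 + 4**3 = 409 + 64 = 473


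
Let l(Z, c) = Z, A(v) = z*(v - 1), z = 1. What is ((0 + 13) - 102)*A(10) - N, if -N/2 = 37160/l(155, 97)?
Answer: -9967/31 ≈ -321.52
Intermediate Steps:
A(v) = -1 + v (A(v) = 1*(v - 1) = 1*(-1 + v) = -1 + v)
N = -14864/31 (N = -74320/155 = -2*7432/31 = -14864/31 ≈ -479.48)
((0 + 13) - 102)*A(10) - N = ((0 + 13) - 102)*(-1 + 10) - 1*(-14864/31) = (13 - 102)*9 + 14864/31 = -89*9 + 14864/31 = -801 + 14864/31 = -9967/31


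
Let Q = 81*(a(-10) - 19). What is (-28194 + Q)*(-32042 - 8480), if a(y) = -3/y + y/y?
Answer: 6002868297/5 ≈ 1.2006e+9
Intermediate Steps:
a(y) = 1 - 3/y (a(y) = -3/y + 1 = 1 - 3/y)
Q = -14337/10 (Q = 81*((-3 - 10)/(-10) - 19) = 81*(-1/10*(-13) - 19) = 81*(13/10 - 19) = 81*(-177/10) = -14337/10 ≈ -1433.7)
(-28194 + Q)*(-32042 - 8480) = (-28194 - 14337/10)*(-32042 - 8480) = -296277/10*(-40522) = 6002868297/5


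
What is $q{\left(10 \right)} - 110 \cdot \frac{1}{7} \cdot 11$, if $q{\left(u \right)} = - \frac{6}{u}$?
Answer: $- \frac{6071}{35} \approx -173.46$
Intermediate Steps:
$q{\left(10 \right)} - 110 \cdot \frac{1}{7} \cdot 11 = - \frac{6}{10} - 110 \cdot \frac{1}{7} \cdot 11 = \left(-6\right) \frac{1}{10} - 110 \cdot \frac{1}{7} \cdot 11 = - \frac{3}{5} - \frac{1210}{7} = - \frac{6071}{35}$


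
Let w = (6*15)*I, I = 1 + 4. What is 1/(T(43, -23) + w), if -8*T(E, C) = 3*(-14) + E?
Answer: 8/3599 ≈ 0.0022228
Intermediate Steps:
I = 5
T(E, C) = 21/4 - E/8 (T(E, C) = -(3*(-14) + E)/8 = -(-42 + E)/8 = 21/4 - E/8)
w = 450 (w = (6*15)*5 = 90*5 = 450)
1/(T(43, -23) + w) = 1/((21/4 - ⅛*43) + 450) = 1/((21/4 - 43/8) + 450) = 1/(-⅛ + 450) = 1/(3599/8) = 8/3599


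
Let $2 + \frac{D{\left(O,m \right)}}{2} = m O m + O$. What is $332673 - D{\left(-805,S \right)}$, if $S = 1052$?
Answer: $1782127727$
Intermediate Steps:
$D{\left(O,m \right)} = -4 + 2 O + 2 O m^{2}$ ($D{\left(O,m \right)} = -4 + 2 \left(m O m + O\right) = -4 + 2 \left(O m m + O\right) = -4 + 2 \left(O m^{2} + O\right) = -4 + 2 \left(O + O m^{2}\right) = -4 + \left(2 O + 2 O m^{2}\right) = -4 + 2 O + 2 O m^{2}$)
$332673 - D{\left(-805,S \right)} = 332673 - \left(-4 + 2 \left(-805\right) + 2 \left(-805\right) 1052^{2}\right) = 332673 - \left(-4 - 1610 + 2 \left(-805\right) 1106704\right) = 332673 - \left(-4 - 1610 - 1781793440\right) = 332673 - -1781795054 = 332673 + 1781795054 = 1782127727$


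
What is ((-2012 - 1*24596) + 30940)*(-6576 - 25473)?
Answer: -138836268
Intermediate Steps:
((-2012 - 1*24596) + 30940)*(-6576 - 25473) = ((-2012 - 24596) + 30940)*(-32049) = (-26608 + 30940)*(-32049) = 4332*(-32049) = -138836268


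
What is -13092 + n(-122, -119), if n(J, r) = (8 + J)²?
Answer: -96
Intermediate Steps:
-13092 + n(-122, -119) = -13092 + (8 - 122)² = -13092 + (-114)² = -13092 + 12996 = -96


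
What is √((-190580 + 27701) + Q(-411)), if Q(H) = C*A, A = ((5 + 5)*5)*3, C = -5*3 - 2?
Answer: 3*I*√18381 ≈ 406.73*I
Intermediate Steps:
C = -17 (C = -15 - 2 = -17)
A = 150 (A = (10*5)*3 = 50*3 = 150)
Q(H) = -2550 (Q(H) = -17*150 = -2550)
√((-190580 + 27701) + Q(-411)) = √((-190580 + 27701) - 2550) = √(-162879 - 2550) = √(-165429) = 3*I*√18381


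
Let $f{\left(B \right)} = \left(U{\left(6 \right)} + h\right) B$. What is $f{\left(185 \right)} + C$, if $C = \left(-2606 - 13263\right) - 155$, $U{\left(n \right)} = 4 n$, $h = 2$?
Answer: $-11214$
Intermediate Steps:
$C = -16024$ ($C = -15869 - 155 = -16024$)
$f{\left(B \right)} = 26 B$ ($f{\left(B \right)} = \left(4 \cdot 6 + 2\right) B = \left(24 + 2\right) B = 26 B$)
$f{\left(185 \right)} + C = 26 \cdot 185 - 16024 = 4810 - 16024 = -11214$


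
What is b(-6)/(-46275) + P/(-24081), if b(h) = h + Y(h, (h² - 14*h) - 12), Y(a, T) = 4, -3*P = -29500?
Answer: -454989338/1114348275 ≈ -0.40830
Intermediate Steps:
P = 29500/3 (P = -⅓*(-29500) = 29500/3 ≈ 9833.3)
b(h) = 4 + h (b(h) = h + 4 = 4 + h)
b(-6)/(-46275) + P/(-24081) = (4 - 6)/(-46275) + (29500/3)/(-24081) = -2*(-1/46275) + (29500/3)*(-1/24081) = 2/46275 - 29500/72243 = -454989338/1114348275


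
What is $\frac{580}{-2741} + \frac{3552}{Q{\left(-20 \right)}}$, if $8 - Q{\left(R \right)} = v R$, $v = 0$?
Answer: $\frac{1216424}{2741} \approx 443.79$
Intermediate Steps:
$Q{\left(R \right)} = 8$ ($Q{\left(R \right)} = 8 - 0 R = 8 - 0 = 8 + 0 = 8$)
$\frac{580}{-2741} + \frac{3552}{Q{\left(-20 \right)}} = \frac{580}{-2741} + \frac{3552}{8} = 580 \left(- \frac{1}{2741}\right) + 3552 \cdot \frac{1}{8} = - \frac{580}{2741} + 444 = \frac{1216424}{2741}$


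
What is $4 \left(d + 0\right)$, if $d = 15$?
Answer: $60$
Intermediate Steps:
$4 \left(d + 0\right) = 4 \left(15 + 0\right) = 4 \cdot 15 = 60$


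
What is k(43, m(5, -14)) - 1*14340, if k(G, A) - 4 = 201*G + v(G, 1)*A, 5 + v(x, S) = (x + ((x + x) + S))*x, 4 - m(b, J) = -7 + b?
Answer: 27817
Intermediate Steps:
m(b, J) = 11 - b (m(b, J) = 4 - (-7 + b) = 4 + (7 - b) = 11 - b)
v(x, S) = -5 + x*(S + 3*x) (v(x, S) = -5 + (x + ((x + x) + S))*x = -5 + (x + (2*x + S))*x = -5 + (x + (S + 2*x))*x = -5 + (S + 3*x)*x = -5 + x*(S + 3*x))
k(G, A) = 4 + 201*G + A*(-5 + G + 3*G²) (k(G, A) = 4 + (201*G + (-5 + 3*G² + 1*G)*A) = 4 + (201*G + (-5 + 3*G² + G)*A) = 4 + (201*G + (-5 + G + 3*G²)*A) = 4 + (201*G + A*(-5 + G + 3*G²)) = 4 + 201*G + A*(-5 + G + 3*G²))
k(43, m(5, -14)) - 1*14340 = (4 + 201*43 + (11 - 1*5)*(-5 + 43 + 3*43²)) - 1*14340 = (4 + 8643 + (11 - 5)*(-5 + 43 + 3*1849)) - 14340 = (4 + 8643 + 6*(-5 + 43 + 5547)) - 14340 = (4 + 8643 + 6*5585) - 14340 = (4 + 8643 + 33510) - 14340 = 42157 - 14340 = 27817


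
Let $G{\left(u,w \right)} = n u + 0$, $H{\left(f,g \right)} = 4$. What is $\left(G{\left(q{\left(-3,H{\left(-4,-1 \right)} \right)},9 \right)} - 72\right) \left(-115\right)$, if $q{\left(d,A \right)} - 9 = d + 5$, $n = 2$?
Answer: $5750$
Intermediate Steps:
$q{\left(d,A \right)} = 14 + d$ ($q{\left(d,A \right)} = 9 + \left(d + 5\right) = 9 + \left(5 + d\right) = 14 + d$)
$G{\left(u,w \right)} = 2 u$ ($G{\left(u,w \right)} = 2 u + 0 = 2 u$)
$\left(G{\left(q{\left(-3,H{\left(-4,-1 \right)} \right)},9 \right)} - 72\right) \left(-115\right) = \left(2 \left(14 - 3\right) - 72\right) \left(-115\right) = \left(2 \cdot 11 - 72\right) \left(-115\right) = \left(22 - 72\right) \left(-115\right) = \left(-50\right) \left(-115\right) = 5750$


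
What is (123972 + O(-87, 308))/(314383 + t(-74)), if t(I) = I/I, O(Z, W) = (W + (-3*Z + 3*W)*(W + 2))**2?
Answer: 16896566117/39298 ≈ 4.2996e+5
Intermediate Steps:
O(Z, W) = (W + (2 + W)*(-3*Z + 3*W))**2 (O(Z, W) = (W + (-3*Z + 3*W)*(2 + W))**2 = (W + (2 + W)*(-3*Z + 3*W))**2)
t(I) = 1
(123972 + O(-87, 308))/(314383 + t(-74)) = (123972 + (-6*(-87) + 3*308**2 + 7*308 - 3*308*(-87))**2)/(314383 + 1) = (123972 + (522 + 3*94864 + 2156 + 80388)**2)/314384 = (123972 + (522 + 284592 + 2156 + 80388)**2)*(1/314384) = (123972 + 367658**2)*(1/314384) = (123972 + 135172404964)*(1/314384) = 135172528936*(1/314384) = 16896566117/39298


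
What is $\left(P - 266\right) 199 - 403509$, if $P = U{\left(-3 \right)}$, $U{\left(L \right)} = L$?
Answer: $-457040$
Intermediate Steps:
$P = -3$
$\left(P - 266\right) 199 - 403509 = \left(-3 - 266\right) 199 - 403509 = \left(-269\right) 199 - 403509 = -53531 - 403509 = -457040$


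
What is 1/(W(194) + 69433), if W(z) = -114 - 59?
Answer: 1/69260 ≈ 1.4438e-5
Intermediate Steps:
W(z) = -173
1/(W(194) + 69433) = 1/(-173 + 69433) = 1/69260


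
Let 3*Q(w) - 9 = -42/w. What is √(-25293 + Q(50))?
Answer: I*√632257/5 ≈ 159.03*I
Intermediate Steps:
Q(w) = 3 - 14/w (Q(w) = 3 + (-42/w)/3 = 3 - 14/w)
√(-25293 + Q(50)) = √(-25293 + (3 - 14/50)) = √(-25293 + (3 - 14*1/50)) = √(-25293 + (3 - 7/25)) = √(-25293 + 68/25) = √(-632257/25) = I*√632257/5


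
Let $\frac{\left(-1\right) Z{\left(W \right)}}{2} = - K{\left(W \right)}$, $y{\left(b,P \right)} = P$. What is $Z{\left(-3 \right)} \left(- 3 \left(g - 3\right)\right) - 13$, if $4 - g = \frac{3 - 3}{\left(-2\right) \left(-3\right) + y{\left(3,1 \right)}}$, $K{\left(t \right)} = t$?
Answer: $5$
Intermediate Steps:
$g = 4$ ($g = 4 - \frac{3 - 3}{\left(-2\right) \left(-3\right) + 1} = 4 - \frac{0}{6 + 1} = 4 - \frac{0}{7} = 4 - 0 \cdot \frac{1}{7} = 4 - 0 = 4 + 0 = 4$)
$Z{\left(W \right)} = 2 W$ ($Z{\left(W \right)} = - 2 \left(- W\right) = 2 W$)
$Z{\left(-3 \right)} \left(- 3 \left(g - 3\right)\right) - 13 = 2 \left(-3\right) \left(- 3 \left(4 - 3\right)\right) - 13 = - 6 \left(\left(-3\right) 1\right) - 13 = \left(-6\right) \left(-3\right) - 13 = 18 - 13 = 5$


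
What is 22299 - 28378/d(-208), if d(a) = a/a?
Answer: -6079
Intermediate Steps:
d(a) = 1
22299 - 28378/d(-208) = 22299 - 28378/1 = 22299 - 28378 = -6079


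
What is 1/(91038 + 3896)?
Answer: 1/94934 ≈ 1.0534e-5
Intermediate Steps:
1/(91038 + 3896) = 1/94934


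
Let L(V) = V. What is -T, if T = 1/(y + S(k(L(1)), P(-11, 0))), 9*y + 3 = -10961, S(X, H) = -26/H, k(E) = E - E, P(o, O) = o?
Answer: 99/120370 ≈ 0.00082246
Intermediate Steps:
k(E) = 0
y = -10964/9 (y = -⅓ + (⅑)*(-10961) = -⅓ - 10961/9 = -10964/9 ≈ -1218.2)
T = -99/120370 (T = 1/(-10964/9 - 26/(-11)) = 1/(-10964/9 - 26*(-1/11)) = 1/(-10964/9 + 26/11) = 1/(-120370/99) = -99/120370 ≈ -0.00082246)
-T = -1*(-99/120370) = 99/120370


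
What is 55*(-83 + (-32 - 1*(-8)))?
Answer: -5885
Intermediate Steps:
55*(-83 + (-32 - 1*(-8))) = 55*(-83 + (-32 + 8)) = 55*(-83 - 24) = 55*(-107) = -5885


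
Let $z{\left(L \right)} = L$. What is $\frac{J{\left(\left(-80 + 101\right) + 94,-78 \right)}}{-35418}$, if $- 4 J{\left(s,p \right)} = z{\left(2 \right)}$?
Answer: $\frac{1}{70836} \approx 1.4117 \cdot 10^{-5}$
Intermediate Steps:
$J{\left(s,p \right)} = - \frac{1}{2}$ ($J{\left(s,p \right)} = \left(- \frac{1}{4}\right) 2 = - \frac{1}{2}$)
$\frac{J{\left(\left(-80 + 101\right) + 94,-78 \right)}}{-35418} = - \frac{1}{2 \left(-35418\right)} = \left(- \frac{1}{2}\right) \left(- \frac{1}{35418}\right) = \frac{1}{70836}$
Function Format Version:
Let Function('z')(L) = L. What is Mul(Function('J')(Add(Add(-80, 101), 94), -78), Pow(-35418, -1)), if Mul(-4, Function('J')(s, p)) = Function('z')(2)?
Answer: Rational(1, 70836) ≈ 1.4117e-5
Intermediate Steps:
Function('J')(s, p) = Rational(-1, 2) (Function('J')(s, p) = Mul(Rational(-1, 4), 2) = Rational(-1, 2))
Mul(Function('J')(Add(Add(-80, 101), 94), -78), Pow(-35418, -1)) = Mul(Rational(-1, 2), Pow(-35418, -1)) = Mul(Rational(-1, 2), Rational(-1, 35418)) = Rational(1, 70836)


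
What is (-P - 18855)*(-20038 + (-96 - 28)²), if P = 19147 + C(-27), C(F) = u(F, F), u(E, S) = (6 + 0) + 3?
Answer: 177207282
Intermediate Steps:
u(E, S) = 9 (u(E, S) = 6 + 3 = 9)
C(F) = 9
P = 19156 (P = 19147 + 9 = 19156)
(-P - 18855)*(-20038 + (-96 - 28)²) = (-1*19156 - 18855)*(-20038 + (-96 - 28)²) = (-19156 - 18855)*(-20038 + (-124)²) = -38011*(-20038 + 15376) = -38011*(-4662) = 177207282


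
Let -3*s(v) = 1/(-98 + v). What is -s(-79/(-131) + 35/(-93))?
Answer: -4061/1191172 ≈ -0.0034092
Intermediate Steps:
s(v) = -1/(3*(-98 + v))
-s(-79/(-131) + 35/(-93)) = -(-1)/(-294 + 3*(-79/(-131) + 35/(-93))) = -(-1)/(-294 + 3*(-79*(-1/131) + 35*(-1/93))) = -(-1)/(-294 + 3*(79/131 - 35/93)) = -(-1)/(-294 + 3*(2762/12183)) = -(-1)/(-294 + 2762/4061) = -(-1)/(-1191172/4061) = -(-1)*(-4061)/1191172 = -1*4061/1191172 = -4061/1191172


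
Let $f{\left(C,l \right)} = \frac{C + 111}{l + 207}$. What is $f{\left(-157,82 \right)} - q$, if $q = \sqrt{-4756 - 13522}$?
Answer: $- \frac{46}{289} - i \sqrt{18278} \approx -0.15917 - 135.2 i$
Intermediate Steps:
$f{\left(C,l \right)} = \frac{111 + C}{207 + l}$
$q = i \sqrt{18278}$ ($q = \sqrt{-18278} = i \sqrt{18278} \approx 135.2 i$)
$f{\left(-157,82 \right)} - q = \frac{111 - 157}{207 + 82} - i \sqrt{18278} = \frac{1}{289} \left(-46\right) - i \sqrt{18278} = - \frac{46}{289} - i \sqrt{18278}$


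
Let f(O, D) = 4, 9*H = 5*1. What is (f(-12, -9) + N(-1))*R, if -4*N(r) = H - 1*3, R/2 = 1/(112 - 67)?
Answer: 83/405 ≈ 0.20494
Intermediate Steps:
H = 5/9 (H = (5*1)/9 = (⅑)*5 = 5/9 ≈ 0.55556)
R = 2/45 (R = 2/(112 - 67) = 2/45 ≈ 0.044444)
N(r) = 11/18 (N(r) = -(5/9 - 1*3)/4 = -(5/9 - 3)/4 = -¼*(-22/9) = 11/18)
(f(-12, -9) + N(-1))*R = (4 + 11/18)*(2/45) = (83/18)*(2/45) = 83/405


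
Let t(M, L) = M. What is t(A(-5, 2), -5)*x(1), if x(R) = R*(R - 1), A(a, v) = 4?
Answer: 0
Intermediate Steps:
x(R) = R*(-1 + R)
t(A(-5, 2), -5)*x(1) = 4*(1*(-1 + 1)) = 4*(1*0) = 4*0 = 0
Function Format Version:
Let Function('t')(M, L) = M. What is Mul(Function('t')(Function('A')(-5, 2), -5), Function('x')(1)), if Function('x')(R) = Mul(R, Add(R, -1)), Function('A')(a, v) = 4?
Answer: 0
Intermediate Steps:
Function('x')(R) = Mul(R, Add(-1, R))
Mul(Function('t')(Function('A')(-5, 2), -5), Function('x')(1)) = Mul(4, Mul(1, Add(-1, 1))) = Mul(4, Mul(1, 0)) = Mul(4, 0) = 0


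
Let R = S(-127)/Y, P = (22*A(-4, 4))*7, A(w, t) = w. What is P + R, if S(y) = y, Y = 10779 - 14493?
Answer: -2287697/3714 ≈ -615.97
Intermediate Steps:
P = -616 (P = (22*(-4))*7 = -88*7 = -616)
Y = -3714
R = 127/3714 (R = -127/(-3714) = -127*(-1/3714) = 127/3714 ≈ 0.034195)
P + R = -616 + 127/3714 = -2287697/3714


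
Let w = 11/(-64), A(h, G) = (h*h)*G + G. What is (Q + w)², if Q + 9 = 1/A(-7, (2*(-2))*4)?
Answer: 215414329/2560000 ≈ 84.146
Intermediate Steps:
A(h, G) = G + G*h² (A(h, G) = h²*G + G = G*h² + G = G + G*h²)
w = -11/64 (w = 11*(-1/64) = -11/64 ≈ -0.17188)
Q = -7201/800 (Q = -9 + 1/(((2*(-2))*4)*(1 + (-7)²)) = -9 + 1/((-4*4)*(1 + 49)) = -9 + 1/(-16*50) = -9 + 1/(-800) = -9 - 1/800 = -7201/800 ≈ -9.0013)
(Q + w)² = (-7201/800 - 11/64)² = (-14677/1600)² = 215414329/2560000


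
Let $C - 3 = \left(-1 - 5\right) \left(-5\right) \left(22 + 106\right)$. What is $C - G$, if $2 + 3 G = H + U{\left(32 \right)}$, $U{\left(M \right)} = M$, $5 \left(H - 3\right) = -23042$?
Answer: $\frac{80522}{15} \approx 5368.1$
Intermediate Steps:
$H = - \frac{23027}{5}$ ($H = 3 + \frac{1}{5} \left(-23042\right) = 3 - \frac{23042}{5} = - \frac{23027}{5} \approx -4605.4$)
$G = - \frac{22877}{15}$ ($G = - \frac{2}{3} + \frac{- \frac{23027}{5} + 32}{3} = - \frac{2}{3} + \frac{1}{3} \left(- \frac{22867}{5}\right) = - \frac{2}{3} - \frac{22867}{15} = - \frac{22877}{15} \approx -1525.1$)
$C = 3843$ ($C = 3 + \left(-1 - 5\right) \left(-5\right) \left(22 + 106\right) = 3 + \left(-6\right) \left(-5\right) 128 = 3 + 30 \cdot 128 = 3 + 3840 = 3843$)
$C - G = 3843 - - \frac{22877}{15} = 3843 + \frac{22877}{15} = \frac{80522}{15}$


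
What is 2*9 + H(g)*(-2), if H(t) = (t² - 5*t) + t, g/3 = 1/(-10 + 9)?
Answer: -24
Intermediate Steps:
g = -3 (g = 3/(-10 + 9) = 3/(-1) = 3*(-1) = -3)
H(t) = t² - 4*t
2*9 + H(g)*(-2) = 2*9 - 3*(-4 - 3)*(-2) = 18 - 3*(-7)*(-2) = 18 + 21*(-2) = 18 - 42 = -24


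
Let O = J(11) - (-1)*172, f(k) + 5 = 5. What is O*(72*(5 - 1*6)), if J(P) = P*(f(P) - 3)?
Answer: -10008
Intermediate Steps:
f(k) = 0 (f(k) = -5 + 5 = 0)
J(P) = -3*P (J(P) = P*(0 - 3) = P*(-3) = -3*P)
O = 139 (O = -3*11 - (-1)*172 = -33 - 1*(-172) = -33 + 172 = 139)
O*(72*(5 - 1*6)) = 139*(72*(5 - 1*6)) = 139*(72*(5 - 6)) = 139*(72*(-1)) = 139*(-72) = -10008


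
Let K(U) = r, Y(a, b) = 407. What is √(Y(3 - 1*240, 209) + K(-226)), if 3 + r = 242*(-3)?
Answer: I*√322 ≈ 17.944*I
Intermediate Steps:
r = -729 (r = -3 + 242*(-3) = -3 - 726 = -729)
K(U) = -729
√(Y(3 - 1*240, 209) + K(-226)) = √(407 - 729) = √(-322) = I*√322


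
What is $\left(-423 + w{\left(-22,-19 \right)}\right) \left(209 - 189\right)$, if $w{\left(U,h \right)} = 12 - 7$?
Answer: $-8360$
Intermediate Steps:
$w{\left(U,h \right)} = 5$ ($w{\left(U,h \right)} = 12 - 7 = 5$)
$\left(-423 + w{\left(-22,-19 \right)}\right) \left(209 - 189\right) = \left(-423 + 5\right) \left(209 - 189\right) = - 418 \left(209 - 189\right) = \left(-418\right) 20 = -8360$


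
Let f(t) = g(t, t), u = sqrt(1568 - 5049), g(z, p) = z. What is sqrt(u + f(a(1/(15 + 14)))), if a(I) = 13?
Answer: sqrt(13 + 59*I) ≈ 6.0587 + 4.869*I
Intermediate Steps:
u = 59*I (u = sqrt(-3481) = 59*I ≈ 59.0*I)
f(t) = t
sqrt(u + f(a(1/(15 + 14)))) = sqrt(59*I + 13) = sqrt(13 + 59*I)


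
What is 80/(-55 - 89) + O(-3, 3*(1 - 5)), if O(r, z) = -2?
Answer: -23/9 ≈ -2.5556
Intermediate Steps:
80/(-55 - 89) + O(-3, 3*(1 - 5)) = 80/(-55 - 89) - 2 = 80/(-144) - 2 = -1/144*80 - 2 = -5/9 - 2 = -23/9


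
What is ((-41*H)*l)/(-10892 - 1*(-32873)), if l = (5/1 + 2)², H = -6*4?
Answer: 16072/7327 ≈ 2.1935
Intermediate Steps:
H = -24
l = 49 (l = (5*1 + 2)² = (5 + 2)² = 7² = 49)
((-41*H)*l)/(-10892 - 1*(-32873)) = (-41*(-24)*49)/(-10892 - 1*(-32873)) = (984*49)/(-10892 + 32873) = 48216/21981 = 48216*(1/21981) = 16072/7327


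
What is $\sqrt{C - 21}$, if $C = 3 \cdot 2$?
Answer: $i \sqrt{15} \approx 3.873 i$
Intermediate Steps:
$C = 6$
$\sqrt{C - 21} = \sqrt{6 - 21} = \sqrt{-15} = i \sqrt{15}$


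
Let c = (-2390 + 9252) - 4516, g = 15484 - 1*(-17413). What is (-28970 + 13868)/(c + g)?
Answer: -15102/35243 ≈ -0.42851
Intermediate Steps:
g = 32897 (g = 15484 + 17413 = 32897)
c = 2346 (c = 6862 - 4516 = 2346)
(-28970 + 13868)/(c + g) = (-28970 + 13868)/(2346 + 32897) = -15102/35243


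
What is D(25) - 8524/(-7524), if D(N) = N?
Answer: 49156/1881 ≈ 26.133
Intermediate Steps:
D(25) - 8524/(-7524) = 25 - 8524/(-7524) = 25 - 8524*(-1/7524) = 25 + 2131/1881 = 49156/1881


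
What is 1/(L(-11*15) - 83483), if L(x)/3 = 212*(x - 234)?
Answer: -1/337247 ≈ -2.9652e-6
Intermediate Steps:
L(x) = -148824 + 636*x (L(x) = 3*(212*(x - 234)) = 3*(212*(-234 + x)) = 3*(-49608 + 212*x) = -148824 + 636*x)
1/(L(-11*15) - 83483) = 1/((-148824 + 636*(-11*15)) - 83483) = 1/((-148824 + 636*(-165)) - 83483) = 1/((-148824 - 104940) - 83483) = 1/(-253764 - 83483) = 1/(-337247) = -1/337247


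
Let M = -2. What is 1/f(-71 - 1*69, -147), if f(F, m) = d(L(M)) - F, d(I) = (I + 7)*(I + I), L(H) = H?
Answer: 1/120 ≈ 0.0083333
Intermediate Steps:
d(I) = 2*I*(7 + I) (d(I) = (7 + I)*(2*I) = 2*I*(7 + I))
f(F, m) = -20 - F (f(F, m) = 2*(-2)*(7 - 2) - F = 2*(-2)*5 - F = -20 - F)
1/f(-71 - 1*69, -147) = 1/(-20 - (-71 - 1*69)) = 1/(-20 - (-71 - 69)) = 1/(-20 - 1*(-140)) = 1/(-20 + 140) = 1/120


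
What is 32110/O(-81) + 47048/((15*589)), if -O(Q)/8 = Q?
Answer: 52363159/954180 ≈ 54.878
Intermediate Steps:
O(Q) = -8*Q
32110/O(-81) + 47048/((15*589)) = 32110/((-8*(-81))) + 47048/((15*589)) = 32110/648 + 47048/8835 = 32110*(1/648) + 47048*(1/8835) = 16055/324 + 47048/8835 = 52363159/954180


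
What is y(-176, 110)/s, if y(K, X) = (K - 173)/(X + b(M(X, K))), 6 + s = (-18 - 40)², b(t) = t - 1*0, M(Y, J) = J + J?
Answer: 349/812636 ≈ 0.00042947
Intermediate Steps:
M(Y, J) = 2*J
b(t) = t (b(t) = t + 0 = t)
s = 3358 (s = -6 + (-18 - 40)² = -6 + (-58)² = -6 + 3364 = 3358)
y(K, X) = (-173 + K)/(X + 2*K) (y(K, X) = (K - 173)/(X + 2*K) = (-173 + K)/(X + 2*K))
y(-176, 110)/s = ((-173 - 176)/(110 + 2*(-176)))/3358 = (-349/(110 - 352))*(1/3358) = (-349/(-242))*(1/3358) = -1/242*(-349)*(1/3358) = (349/242)*(1/3358) = 349/812636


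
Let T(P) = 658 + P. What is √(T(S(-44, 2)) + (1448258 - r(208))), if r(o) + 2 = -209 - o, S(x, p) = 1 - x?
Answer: 2*√362345 ≈ 1203.9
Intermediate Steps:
r(o) = -211 - o (r(o) = -2 + (-209 - o) = -211 - o)
√(T(S(-44, 2)) + (1448258 - r(208))) = √((658 + (1 - 1*(-44))) + (1448258 - (-211 - 1*208))) = √((658 + (1 + 44)) + (1448258 - (-211 - 208))) = √((658 + 45) + (1448258 - 1*(-419))) = √(703 + (1448258 + 419)) = √(703 + 1448677) = √1449380 = 2*√362345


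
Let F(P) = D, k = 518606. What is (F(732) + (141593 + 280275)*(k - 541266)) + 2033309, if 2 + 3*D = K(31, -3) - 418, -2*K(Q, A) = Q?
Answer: -57344974297/6 ≈ -9.5575e+9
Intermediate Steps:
K(Q, A) = -Q/2
D = -871/6 (D = -2/3 + (-1/2*31 - 418)/3 = -2/3 + (-31/2 - 418)/3 = -2/3 + (1/3)*(-867/2) = -2/3 - 289/2 = -871/6 ≈ -145.17)
F(P) = -871/6
(F(732) + (141593 + 280275)*(k - 541266)) + 2033309 = (-871/6 + (141593 + 280275)*(518606 - 541266)) + 2033309 = (-871/6 + 421868*(-22660)) + 2033309 = (-871/6 - 9559528880) + 2033309 = -57357174151/6 + 2033309 = -57344974297/6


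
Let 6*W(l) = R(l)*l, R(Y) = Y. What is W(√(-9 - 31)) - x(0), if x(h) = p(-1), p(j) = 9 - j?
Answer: -50/3 ≈ -16.667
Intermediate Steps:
W(l) = l²/6 (W(l) = (l*l)/6 = l²/6)
x(h) = 10 (x(h) = 9 - 1*(-1) = 9 + 1 = 10)
W(√(-9 - 31)) - x(0) = (√(-9 - 31))²/6 - 1*10 = (√(-40))²/6 - 10 = (2*I*√10)²/6 - 10 = (⅙)*(-40) - 10 = -20/3 - 10 = -50/3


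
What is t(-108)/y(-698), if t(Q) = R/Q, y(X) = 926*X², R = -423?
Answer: 47/5413810848 ≈ 8.6815e-9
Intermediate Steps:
t(Q) = -423/Q
t(-108)/y(-698) = (-423/(-108))/((926*(-698)²)) = (-423*(-1/108))/((926*487204)) = (47/12)/451150904 = (47/12)*(1/451150904) = 47/5413810848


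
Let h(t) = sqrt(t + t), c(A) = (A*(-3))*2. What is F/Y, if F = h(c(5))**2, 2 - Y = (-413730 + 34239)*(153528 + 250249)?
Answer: -60/153229737509 ≈ -3.9157e-10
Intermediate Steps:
c(A) = -6*A (c(A) = -3*A*2 = -6*A)
Y = 153229737509 (Y = 2 - (-413730 + 34239)*(153528 + 250249) = 2 - (-379491)*403777 = 2 - 1*(-153229737507) = 2 + 153229737507 = 153229737509)
h(t) = sqrt(2)*sqrt(t) (h(t) = sqrt(2*t) = sqrt(2)*sqrt(t))
F = -60 (F = (sqrt(2)*sqrt(-6*5))**2 = (sqrt(2)*sqrt(-30))**2 = (sqrt(2)*(I*sqrt(30)))**2 = (2*I*sqrt(15))**2 = -60)
F/Y = -60/153229737509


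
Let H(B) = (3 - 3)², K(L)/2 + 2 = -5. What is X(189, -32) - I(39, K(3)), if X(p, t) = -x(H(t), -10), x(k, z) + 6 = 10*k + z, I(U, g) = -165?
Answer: 181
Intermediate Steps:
K(L) = -14 (K(L) = -4 + 2*(-5) = -4 - 10 = -14)
H(B) = 0 (H(B) = 0² = 0)
x(k, z) = -6 + z + 10*k (x(k, z) = -6 + (10*k + z) = -6 + (z + 10*k) = -6 + z + 10*k)
X(p, t) = 16 (X(p, t) = -(-6 - 10 + 10*0) = -(-6 - 10 + 0) = -1*(-16) = 16)
X(189, -32) - I(39, K(3)) = 16 - 1*(-165) = 16 + 165 = 181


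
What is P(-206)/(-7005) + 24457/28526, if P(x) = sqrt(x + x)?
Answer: 24457/28526 - 2*I*sqrt(103)/7005 ≈ 0.85736 - 0.0028976*I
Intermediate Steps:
P(x) = sqrt(2)*sqrt(x) (P(x) = sqrt(2*x) = sqrt(2)*sqrt(x))
P(-206)/(-7005) + 24457/28526 = (sqrt(2)*sqrt(-206))/(-7005) + 24457/28526 = (sqrt(2)*(I*sqrt(206)))*(-1/7005) + 24457*(1/28526) = (2*I*sqrt(103))*(-1/7005) + 24457/28526 = -2*I*sqrt(103)/7005 + 24457/28526 = 24457/28526 - 2*I*sqrt(103)/7005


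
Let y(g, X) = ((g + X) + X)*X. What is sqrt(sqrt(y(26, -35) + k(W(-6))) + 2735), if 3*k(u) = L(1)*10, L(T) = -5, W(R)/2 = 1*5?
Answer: sqrt(24615 + 3*sqrt(13710))/3 ≈ 52.669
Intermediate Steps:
W(R) = 10 (W(R) = 2*(1*5) = 2*5 = 10)
y(g, X) = X*(g + 2*X) (y(g, X) = ((X + g) + X)*X = (g + 2*X)*X = X*(g + 2*X))
k(u) = -50/3 (k(u) = (-5*10)/3 = (1/3)*(-50) = -50/3)
sqrt(sqrt(y(26, -35) + k(W(-6))) + 2735) = sqrt(sqrt(-35*(26 + 2*(-35)) - 50/3) + 2735) = sqrt(sqrt(-35*(26 - 70) - 50/3) + 2735) = sqrt(sqrt(-35*(-44) - 50/3) + 2735) = sqrt(sqrt(1540 - 50/3) + 2735) = sqrt(sqrt(4570/3) + 2735) = sqrt(sqrt(13710)/3 + 2735) = sqrt(2735 + sqrt(13710)/3)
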